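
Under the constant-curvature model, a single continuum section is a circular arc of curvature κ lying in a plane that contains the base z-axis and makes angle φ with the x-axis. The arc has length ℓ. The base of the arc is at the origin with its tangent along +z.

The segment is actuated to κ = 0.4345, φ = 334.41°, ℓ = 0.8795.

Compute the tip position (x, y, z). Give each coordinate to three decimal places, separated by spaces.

0.150 -0.072 0.858

θ = κ·ℓ = 0.4345 × 0.8795 = 0.38214 rad
ρ = (1 − cos θ)/κ = (1 − 0.92787)/0.4345 = 0.16601
z = sin θ / κ = 0.37291/0.4345 = 0.85825
x = ρ cos φ = 0.16601 × cos(334.41°) = 0.14973
y = ρ sin φ = 0.16601 × sin(334.41°) = -0.07171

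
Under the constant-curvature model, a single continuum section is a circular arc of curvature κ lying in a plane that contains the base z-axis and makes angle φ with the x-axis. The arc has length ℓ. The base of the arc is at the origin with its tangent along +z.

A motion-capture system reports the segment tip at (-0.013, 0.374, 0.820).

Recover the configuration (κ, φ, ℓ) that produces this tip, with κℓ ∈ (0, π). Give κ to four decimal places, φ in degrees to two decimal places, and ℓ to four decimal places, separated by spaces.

ρ = √(x²+y²) = √(-0.013² + 0.374²) = 0.37423
φ = atan2(y, x) mod 360° = atan2(0.374, -0.013) = 91.9908°
|p|² = ρ² + z² = 0.37423² + 0.820² = 0.81244
κ = 2ρ / |p|² = 2×0.37423 / 0.81244 = 0.92123
θ = 2·atan2(ρ, z) = 2·atan2(0.37423, 0.820) = 0.85628 rad
ℓ = θ/κ = 0.85628/0.92123 = 0.92949

0.9212 91.99 0.9295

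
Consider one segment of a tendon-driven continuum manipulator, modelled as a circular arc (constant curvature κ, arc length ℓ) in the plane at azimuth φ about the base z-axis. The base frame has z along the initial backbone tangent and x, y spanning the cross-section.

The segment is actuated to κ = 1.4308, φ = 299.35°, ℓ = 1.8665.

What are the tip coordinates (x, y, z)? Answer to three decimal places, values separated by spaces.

0.648 -1.152 0.317

θ = κ·ℓ = 1.4308 × 1.8665 = 2.67059 rad
ρ = (1 − cos θ)/κ = (1 − -0.89111)/1.4308 = 1.32172
z = sin θ / κ = 0.45378/1.4308 = 0.31715
x = ρ cos φ = 1.32172 × cos(299.35°) = 0.64783
y = ρ sin φ = 1.32172 × sin(299.35°) = -1.15206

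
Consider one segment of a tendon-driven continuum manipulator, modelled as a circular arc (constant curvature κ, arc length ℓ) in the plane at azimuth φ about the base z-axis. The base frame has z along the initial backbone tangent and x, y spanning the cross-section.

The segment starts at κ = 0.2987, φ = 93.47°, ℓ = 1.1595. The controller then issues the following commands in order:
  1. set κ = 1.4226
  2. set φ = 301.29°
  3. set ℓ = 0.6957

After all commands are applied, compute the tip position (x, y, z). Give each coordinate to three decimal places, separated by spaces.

initial: κ=0.2987, φ=93.47°, ℓ=1.1595
cmd 1: set κ=1.4226 → (κ,φ,ℓ)=(1.4226,93.47°,1.1595) → tip=(-0.0459,0.7568,0.7008)
cmd 2: set φ=301.29° → (κ,φ,ℓ)=(1.4226,301.29°,1.1595) → tip=(0.3938,-0.6479,0.7008)
cmd 3: set ℓ=0.6957 → (κ,φ,ℓ)=(1.4226,301.29°,0.6957) → tip=(0.1647,-0.2710,0.5876)

0.165 -0.271 0.588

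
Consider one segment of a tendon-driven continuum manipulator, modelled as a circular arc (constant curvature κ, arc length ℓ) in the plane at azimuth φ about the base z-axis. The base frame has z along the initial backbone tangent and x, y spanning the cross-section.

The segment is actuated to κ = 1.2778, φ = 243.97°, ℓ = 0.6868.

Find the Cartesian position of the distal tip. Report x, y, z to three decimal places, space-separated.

-0.124 -0.254 0.602

θ = κ·ℓ = 1.2778 × 0.6868 = 0.87759 rad
ρ = (1 − cos θ)/κ = (1 − 0.63900)/1.2778 = 0.28251
z = sin θ / κ = 0.76920/1.2778 = 0.60197
x = ρ cos φ = 0.28251 × cos(243.97°) = -0.12398
y = ρ sin φ = 0.28251 × sin(243.97°) = -0.25386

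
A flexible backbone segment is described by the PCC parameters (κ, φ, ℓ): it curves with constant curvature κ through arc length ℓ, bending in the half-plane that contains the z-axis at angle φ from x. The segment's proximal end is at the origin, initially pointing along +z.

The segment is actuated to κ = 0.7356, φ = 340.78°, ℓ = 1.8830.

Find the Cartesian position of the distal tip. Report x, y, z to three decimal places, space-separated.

θ = κ·ℓ = 0.7356 × 1.8830 = 1.38513 rad
ρ = (1 − cos θ)/κ = (1 − 0.18460)/0.7356 = 1.10849
z = sin θ / κ = 0.98281/0.7356 = 1.33607
x = ρ cos φ = 1.10849 × cos(340.78°) = 1.04670
y = ρ sin φ = 1.10849 × sin(340.78°) = -0.36491

1.047 -0.365 1.336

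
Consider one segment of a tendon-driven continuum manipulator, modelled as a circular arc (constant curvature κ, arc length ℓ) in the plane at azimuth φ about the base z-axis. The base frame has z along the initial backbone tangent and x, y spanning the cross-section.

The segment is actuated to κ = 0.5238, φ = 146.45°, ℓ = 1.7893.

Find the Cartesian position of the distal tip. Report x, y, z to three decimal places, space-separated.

-0.649 0.430 1.539

θ = κ·ℓ = 0.5238 × 1.7893 = 0.93724 rad
ρ = (1 − cos θ)/κ = (1 − 0.59202)/0.5238 = 0.77889
z = sin θ / κ = 0.80592/0.5238 = 1.53861
x = ρ cos φ = 0.77889 × cos(146.45°) = -0.64913
y = ρ sin φ = 0.77889 × sin(146.45°) = 0.43046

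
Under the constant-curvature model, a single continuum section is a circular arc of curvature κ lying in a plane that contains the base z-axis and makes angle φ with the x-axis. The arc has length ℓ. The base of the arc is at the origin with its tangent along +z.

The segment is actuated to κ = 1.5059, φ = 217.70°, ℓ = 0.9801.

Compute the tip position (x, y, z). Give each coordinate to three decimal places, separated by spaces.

θ = κ·ℓ = 1.5059 × 0.9801 = 1.47593 rad
ρ = (1 − cos θ)/κ = (1 − 0.09472)/1.5059 = 0.60115
z = sin θ / κ = 0.99550/1.5059 = 0.66107
x = ρ cos φ = 0.60115 × cos(217.70°) = -0.47565
y = ρ sin φ = 0.60115 × sin(217.70°) = -0.36762

-0.476 -0.368 0.661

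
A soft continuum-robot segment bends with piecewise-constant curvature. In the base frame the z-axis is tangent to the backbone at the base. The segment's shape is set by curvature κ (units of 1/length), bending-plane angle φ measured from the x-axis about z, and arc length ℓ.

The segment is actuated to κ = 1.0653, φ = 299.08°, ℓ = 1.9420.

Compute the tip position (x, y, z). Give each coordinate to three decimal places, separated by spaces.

θ = κ·ℓ = 1.0653 × 1.9420 = 2.06881 rad
ρ = (1 − cos θ)/κ = (1 − -0.47768)/1.0653 = 1.38711
z = sin θ / κ = 0.87853/1.0653 = 0.82468
x = ρ cos φ = 1.38711 × cos(299.08°) = 0.67418
y = ρ sin φ = 1.38711 × sin(299.08°) = -1.21225

0.674 -1.212 0.825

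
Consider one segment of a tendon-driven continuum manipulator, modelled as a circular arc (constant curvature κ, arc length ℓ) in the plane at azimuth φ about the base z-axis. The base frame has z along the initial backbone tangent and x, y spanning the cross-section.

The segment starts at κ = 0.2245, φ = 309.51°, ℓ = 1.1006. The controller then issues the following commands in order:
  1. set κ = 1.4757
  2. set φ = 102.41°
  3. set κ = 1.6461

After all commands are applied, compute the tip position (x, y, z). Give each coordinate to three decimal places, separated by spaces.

initial: κ=0.2245, φ=309.51°, ℓ=1.1006
cmd 1: set κ=1.4757 → (κ,φ,ℓ)=(1.4757,309.51°,1.1006) → tip=(0.4541,-0.5507,0.6767)
cmd 2: set φ=102.41° → (κ,φ,ℓ)=(1.4757,102.41°,1.1006) → tip=(-0.1534,0.6971,0.6767)
cmd 3: set κ=1.6461 → (κ,φ,ℓ)=(1.6461,102.41°,1.1006) → tip=(-0.1617,0.7349,0.5900)

-0.162 0.735 0.590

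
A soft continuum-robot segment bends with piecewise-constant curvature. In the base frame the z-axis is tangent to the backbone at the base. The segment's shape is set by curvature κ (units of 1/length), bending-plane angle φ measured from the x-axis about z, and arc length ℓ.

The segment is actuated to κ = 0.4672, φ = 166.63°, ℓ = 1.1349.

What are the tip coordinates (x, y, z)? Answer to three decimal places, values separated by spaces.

-0.286 0.068 1.082

θ = κ·ℓ = 0.4672 × 1.1349 = 0.53023 rad
ρ = (1 − cos θ)/κ = (1 − 0.86269)/0.4672 = 0.29389
z = sin θ / κ = 0.50573/0.4672 = 1.08247
x = ρ cos φ = 0.29389 × cos(166.63°) = -0.28593
y = ρ sin φ = 0.29389 × sin(166.63°) = 0.06796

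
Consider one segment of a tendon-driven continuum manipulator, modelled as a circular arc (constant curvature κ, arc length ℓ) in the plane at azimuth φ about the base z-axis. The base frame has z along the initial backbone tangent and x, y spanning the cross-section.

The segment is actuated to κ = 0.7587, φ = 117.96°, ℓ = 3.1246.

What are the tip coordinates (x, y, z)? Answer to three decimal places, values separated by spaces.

θ = κ·ℓ = 0.7587 × 3.1246 = 2.37063 rad
ρ = (1 − cos θ)/κ = (1 − -0.71724)/0.7587 = 2.26340
z = sin θ / κ = 0.69682/0.7587 = 0.91844
x = ρ cos φ = 2.26340 × cos(117.96°) = -1.06121
y = ρ sin φ = 2.26340 × sin(117.96°) = 1.99921

-1.061 1.999 0.918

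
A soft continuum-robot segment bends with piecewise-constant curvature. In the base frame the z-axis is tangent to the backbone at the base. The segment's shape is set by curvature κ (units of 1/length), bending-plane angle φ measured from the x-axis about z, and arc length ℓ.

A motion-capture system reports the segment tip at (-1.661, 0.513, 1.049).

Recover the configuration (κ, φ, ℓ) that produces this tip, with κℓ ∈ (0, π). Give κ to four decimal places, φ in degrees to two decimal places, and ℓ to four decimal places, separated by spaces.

ρ = √(x²+y²) = √(-1.661² + 0.513²) = 1.73842
φ = atan2(y, x) mod 360° = atan2(0.513, -1.661) = 162.8367°
|p|² = ρ² + z² = 1.73842² + 1.049² = 4.12249
κ = 2ρ / |p|² = 2×1.73842 / 4.12249 = 0.84338
θ = 2·atan2(ρ, z) = 2·atan2(1.73842, 1.049) = 2.05573 rad
ℓ = θ/κ = 2.05573/0.84338 = 2.43748

0.8434 162.84 2.4375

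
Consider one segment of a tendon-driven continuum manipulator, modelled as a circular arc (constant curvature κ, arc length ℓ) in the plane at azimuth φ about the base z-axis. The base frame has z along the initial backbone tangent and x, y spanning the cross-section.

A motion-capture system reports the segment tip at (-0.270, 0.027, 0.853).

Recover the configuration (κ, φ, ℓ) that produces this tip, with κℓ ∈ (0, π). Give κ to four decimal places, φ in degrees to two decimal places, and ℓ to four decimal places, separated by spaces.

ρ = √(x²+y²) = √(-0.270² + 0.027²) = 0.27135
φ = atan2(y, x) mod 360° = atan2(0.027, -0.270) = 174.2894°
|p|² = ρ² + z² = 0.27135² + 0.853² = 0.80124
κ = 2ρ / |p|² = 2×0.27135 / 0.80124 = 0.67732
θ = 2·atan2(ρ, z) = 2·atan2(0.27135, 0.853) = 0.61597 rad
ℓ = θ/κ = 0.61597/0.67732 = 0.90943

0.6773 174.29 0.9094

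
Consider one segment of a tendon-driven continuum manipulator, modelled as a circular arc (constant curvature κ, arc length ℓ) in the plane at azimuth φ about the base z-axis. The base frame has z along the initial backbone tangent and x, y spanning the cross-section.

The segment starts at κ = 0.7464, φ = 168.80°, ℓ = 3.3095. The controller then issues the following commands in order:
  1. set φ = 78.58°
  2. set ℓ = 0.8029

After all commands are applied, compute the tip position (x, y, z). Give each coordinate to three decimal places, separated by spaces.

initial: κ=0.7464, φ=168.80°, ℓ=3.3095
cmd 1: set φ=78.58° → (κ,φ,ℓ)=(0.7464,78.58°,3.3095) → tip=(0.4730,2.3415,0.8334)
cmd 2: set ℓ=0.8029 → (κ,φ,ℓ)=(0.7464,78.58°,0.8029) → tip=(0.0462,0.2288,0.7557)

0.046 0.229 0.756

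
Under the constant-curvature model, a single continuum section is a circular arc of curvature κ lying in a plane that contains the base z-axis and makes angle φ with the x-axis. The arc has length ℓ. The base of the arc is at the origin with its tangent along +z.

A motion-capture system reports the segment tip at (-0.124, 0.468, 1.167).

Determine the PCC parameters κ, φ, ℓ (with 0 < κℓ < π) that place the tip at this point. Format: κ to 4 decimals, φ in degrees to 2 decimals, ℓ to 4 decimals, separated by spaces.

ρ = √(x²+y²) = √(-0.124² + 0.468²) = 0.48415
φ = atan2(y, x) mod 360° = atan2(0.468, -0.124) = 104.8399°
|p|² = ρ² + z² = 0.48415² + 1.167² = 1.59629
κ = 2ρ / |p|² = 2×0.48415 / 1.59629 = 0.60659
θ = 2·atan2(ρ, z) = 2·atan2(0.48415, 1.167) = 0.78651 rad
ℓ = θ/κ = 0.78651/0.60659 = 1.29661

0.6066 104.84 1.2966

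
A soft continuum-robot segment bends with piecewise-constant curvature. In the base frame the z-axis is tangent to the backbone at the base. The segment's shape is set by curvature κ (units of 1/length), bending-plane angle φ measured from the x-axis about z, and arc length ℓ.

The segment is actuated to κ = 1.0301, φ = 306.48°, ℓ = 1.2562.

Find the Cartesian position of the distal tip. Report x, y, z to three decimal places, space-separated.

0.419 -0.567 0.934

θ = κ·ℓ = 1.0301 × 1.2562 = 1.29401 rad
ρ = (1 − cos θ)/κ = (1 − 0.27326)/1.0301 = 0.70550
z = sin θ / κ = 0.96194/1.0301 = 0.93383
x = ρ cos φ = 0.70550 × cos(306.48°) = 0.41945
y = ρ sin φ = 0.70550 × sin(306.48°) = -0.56727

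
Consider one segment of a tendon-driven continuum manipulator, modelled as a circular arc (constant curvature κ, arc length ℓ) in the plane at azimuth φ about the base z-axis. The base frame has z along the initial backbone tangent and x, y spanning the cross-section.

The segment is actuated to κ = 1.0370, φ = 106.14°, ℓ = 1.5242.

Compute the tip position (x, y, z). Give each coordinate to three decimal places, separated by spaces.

-0.271 0.935 0.964

θ = κ·ℓ = 1.0370 × 1.5242 = 1.58060 rad
ρ = (1 − cos θ)/κ = (1 − -0.00980)/1.0370 = 0.97377
z = sin θ / κ = 0.99995/1.0370 = 0.96427
x = ρ cos φ = 0.97377 × cos(106.14°) = -0.27069
y = ρ sin φ = 0.97377 × sin(106.14°) = 0.93539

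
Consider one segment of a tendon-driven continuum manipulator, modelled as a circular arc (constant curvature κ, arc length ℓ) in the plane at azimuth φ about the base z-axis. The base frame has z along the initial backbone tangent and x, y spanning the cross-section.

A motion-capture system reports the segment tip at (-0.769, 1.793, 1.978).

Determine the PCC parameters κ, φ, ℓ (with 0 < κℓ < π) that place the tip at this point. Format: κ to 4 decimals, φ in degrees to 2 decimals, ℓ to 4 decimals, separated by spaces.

ρ = √(x²+y²) = √(-0.769² + 1.793²) = 1.95095
φ = atan2(y, x) mod 360° = atan2(1.793, -0.769) = 113.2140°
|p|² = ρ² + z² = 1.95095² + 1.978² = 7.71869
κ = 2ρ / |p|² = 2×1.95095 / 7.71869 = 0.50551
θ = 2·atan2(ρ, z) = 2·atan2(1.95095, 1.978) = 1.55703 rad
ℓ = θ/κ = 1.55703/0.50551 = 3.08009

0.5055 113.21 3.0801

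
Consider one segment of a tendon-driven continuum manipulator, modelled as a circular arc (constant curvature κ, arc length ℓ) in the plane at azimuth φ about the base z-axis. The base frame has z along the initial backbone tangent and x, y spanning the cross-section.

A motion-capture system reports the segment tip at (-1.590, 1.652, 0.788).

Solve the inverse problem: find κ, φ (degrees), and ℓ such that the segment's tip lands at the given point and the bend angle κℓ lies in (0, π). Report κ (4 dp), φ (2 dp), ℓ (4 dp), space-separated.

ρ = √(x²+y²) = √(-1.590² + 1.652²) = 2.29286
φ = atan2(y, x) mod 360° = atan2(1.652, -1.590) = 133.9044°
|p|² = ρ² + z² = 2.29286² + 0.788² = 5.87815
κ = 2ρ / |p|² = 2×2.29286 / 5.87815 = 0.78013
θ = 2·atan2(ρ, z) = 2·atan2(2.29286, 0.788) = 2.47953 rad
ℓ = θ/κ = 2.47953/0.78013 = 3.17836

0.7801 133.90 3.1784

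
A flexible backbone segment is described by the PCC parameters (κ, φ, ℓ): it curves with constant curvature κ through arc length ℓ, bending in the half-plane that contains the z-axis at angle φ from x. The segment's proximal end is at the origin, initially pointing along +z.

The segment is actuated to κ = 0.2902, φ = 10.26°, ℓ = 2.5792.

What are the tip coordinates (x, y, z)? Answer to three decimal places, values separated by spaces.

θ = κ·ℓ = 0.2902 × 2.5792 = 0.74848 rad
ρ = (1 − cos θ)/κ = (1 − 0.73272)/0.2902 = 0.92101
z = sin θ / κ = 0.68053/0.2902 = 2.34503
x = ρ cos φ = 0.92101 × cos(10.26°) = 0.90629
y = ρ sin φ = 0.92101 × sin(10.26°) = 0.16405

0.906 0.164 2.345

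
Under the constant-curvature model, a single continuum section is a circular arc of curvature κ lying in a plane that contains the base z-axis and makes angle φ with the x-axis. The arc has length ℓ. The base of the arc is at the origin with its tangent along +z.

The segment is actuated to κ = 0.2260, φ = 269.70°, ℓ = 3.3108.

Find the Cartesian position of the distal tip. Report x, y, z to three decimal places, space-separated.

θ = κ·ℓ = 0.2260 × 3.3108 = 0.74824 rad
ρ = (1 − cos θ)/κ = (1 − 0.73289)/0.2260 = 1.18192
z = sin θ / κ = 0.68035/0.2260 = 3.01040
x = ρ cos φ = 1.18192 × cos(269.70°) = -0.00619
y = ρ sin φ = 1.18192 × sin(269.70°) = -1.18190

-0.006 -1.182 3.010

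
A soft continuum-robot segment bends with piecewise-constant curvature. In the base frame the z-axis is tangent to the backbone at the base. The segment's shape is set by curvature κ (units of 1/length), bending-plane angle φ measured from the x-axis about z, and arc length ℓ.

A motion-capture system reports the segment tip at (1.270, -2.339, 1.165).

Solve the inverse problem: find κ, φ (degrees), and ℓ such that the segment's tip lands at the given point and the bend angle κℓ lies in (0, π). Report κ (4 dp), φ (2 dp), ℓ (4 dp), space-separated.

ρ = √(x²+y²) = √(1.270² + -2.339²) = 2.66154
φ = atan2(y, x) mod 360° = atan2(-2.339, 1.270) = 298.5005°
|p|² = ρ² + z² = 2.66154² + 1.165² = 8.44105
κ = 2ρ / |p|² = 2×2.66154 / 8.44105 = 0.63062
θ = 2·atan2(ρ, z) = 2·atan2(2.66154, 1.165) = 2.31641 rad
ℓ = θ/κ = 2.31641/0.63062 = 3.67323

0.6306 298.50 3.6732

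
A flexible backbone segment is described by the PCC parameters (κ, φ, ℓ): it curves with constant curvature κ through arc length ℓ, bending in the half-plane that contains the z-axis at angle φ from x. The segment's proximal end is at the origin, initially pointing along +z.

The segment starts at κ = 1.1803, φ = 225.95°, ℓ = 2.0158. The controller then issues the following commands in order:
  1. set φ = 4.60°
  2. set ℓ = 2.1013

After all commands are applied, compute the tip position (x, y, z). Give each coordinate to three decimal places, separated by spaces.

initial: κ=1.1803, φ=225.95°, ℓ=2.0158
cmd 1: set φ=4.60° → (κ,φ,ℓ)=(1.1803,4.60°,2.0158) → tip=(1.4553,0.1171,0.5851)
cmd 2: set ℓ=2.1013 → (κ,φ,ℓ)=(1.1803,4.60°,2.1013) → tip=(1.5109,0.1216,0.5204)

1.511 0.122 0.520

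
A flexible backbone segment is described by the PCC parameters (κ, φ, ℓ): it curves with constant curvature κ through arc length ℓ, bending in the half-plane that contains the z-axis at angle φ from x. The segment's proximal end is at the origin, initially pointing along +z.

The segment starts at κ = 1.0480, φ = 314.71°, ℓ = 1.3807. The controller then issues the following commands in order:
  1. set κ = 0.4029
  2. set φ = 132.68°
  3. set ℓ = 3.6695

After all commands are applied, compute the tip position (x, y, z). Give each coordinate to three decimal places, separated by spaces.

-1.527 1.656 2.471

initial: κ=1.0480, φ=314.71°, ℓ=1.3807
cmd 1: set κ=0.4029 → (κ,φ,ℓ)=(0.4029,314.71°,1.3807) → tip=(0.2633,-0.2660,1.3106)
cmd 2: set φ=132.68° → (κ,φ,ℓ)=(0.4029,132.68°,1.3807) → tip=(-0.2537,0.2751,1.3106)
cmd 3: set ℓ=3.6695 → (κ,φ,ℓ)=(0.4029,132.68°,3.6695) → tip=(-1.5274,1.6564,2.4714)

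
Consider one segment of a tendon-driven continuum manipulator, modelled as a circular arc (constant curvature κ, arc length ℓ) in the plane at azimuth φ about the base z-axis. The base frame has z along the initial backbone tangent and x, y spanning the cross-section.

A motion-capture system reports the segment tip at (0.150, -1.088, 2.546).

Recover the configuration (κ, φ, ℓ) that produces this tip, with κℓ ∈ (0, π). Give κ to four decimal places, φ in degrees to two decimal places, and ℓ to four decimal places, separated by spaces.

0.2857 277.85 2.8509

ρ = √(x²+y²) = √(0.150² + -1.088²) = 1.09829
φ = atan2(y, x) mod 360° = atan2(-1.088, 0.150) = 277.8497°
|p|² = ρ² + z² = 1.09829² + 2.546² = 7.68836
κ = 2ρ / |p|² = 2×1.09829 / 7.68836 = 0.28570
θ = 2·atan2(ρ, z) = 2·atan2(1.09829, 2.546) = 0.81452 rad
ℓ = θ/κ = 0.81452/0.28570 = 2.85095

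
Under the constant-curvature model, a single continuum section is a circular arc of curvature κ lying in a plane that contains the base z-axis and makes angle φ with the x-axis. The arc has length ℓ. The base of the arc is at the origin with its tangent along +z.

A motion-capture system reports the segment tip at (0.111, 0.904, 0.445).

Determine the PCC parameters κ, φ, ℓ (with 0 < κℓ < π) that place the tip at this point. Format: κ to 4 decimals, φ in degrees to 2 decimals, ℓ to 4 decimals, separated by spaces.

1.7727 83.00 1.2594

ρ = √(x²+y²) = √(0.111² + 0.904²) = 0.91079
φ = atan2(y, x) mod 360° = atan2(0.904, 0.111) = 82.9998°
|p|² = ρ² + z² = 0.91079² + 0.445² = 1.02756
κ = 2ρ / |p|² = 2×0.91079 / 1.02756 = 1.77272
θ = 2·atan2(ρ, z) = 2·atan2(0.91079, 0.445) = 2.23264 rad
ℓ = θ/κ = 2.23264/1.77272 = 1.25944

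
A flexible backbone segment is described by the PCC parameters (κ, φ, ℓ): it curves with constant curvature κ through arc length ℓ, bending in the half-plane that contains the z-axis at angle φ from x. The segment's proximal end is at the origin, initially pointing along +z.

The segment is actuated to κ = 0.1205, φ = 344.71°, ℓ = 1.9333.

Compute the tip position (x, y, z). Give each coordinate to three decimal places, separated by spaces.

θ = κ·ℓ = 0.1205 × 1.9333 = 0.23296 rad
ρ = (1 − cos θ)/κ = (1 − 0.97299)/0.1205 = 0.22418
z = sin θ / κ = 0.23086/0.1205 = 1.91586
x = ρ cos φ = 0.22418 × cos(344.71°) = 0.21624
y = ρ sin φ = 0.22418 × sin(344.71°) = -0.05912

0.216 -0.059 1.916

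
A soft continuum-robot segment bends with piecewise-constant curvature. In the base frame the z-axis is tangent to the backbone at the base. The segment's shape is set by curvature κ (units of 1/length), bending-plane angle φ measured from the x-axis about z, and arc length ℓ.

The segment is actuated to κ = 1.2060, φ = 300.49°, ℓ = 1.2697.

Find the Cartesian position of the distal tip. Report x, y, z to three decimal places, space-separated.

0.404 -0.686 0.829

θ = κ·ℓ = 1.2060 × 1.2697 = 1.53126 rad
ρ = (1 − cos θ)/κ = (1 − 0.03953)/1.2060 = 0.79641
z = sin θ / κ = 0.99922/1.2060 = 0.82854
x = ρ cos φ = 0.79641 × cos(300.49°) = 0.40409
y = ρ sin φ = 0.79641 × sin(300.49°) = -0.68628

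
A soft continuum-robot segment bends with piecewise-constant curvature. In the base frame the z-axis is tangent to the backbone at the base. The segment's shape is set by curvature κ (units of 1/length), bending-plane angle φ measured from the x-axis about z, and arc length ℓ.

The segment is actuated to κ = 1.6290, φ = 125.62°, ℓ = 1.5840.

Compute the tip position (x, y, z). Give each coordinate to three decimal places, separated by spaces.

-0.660 0.921 0.327

θ = κ·ℓ = 1.6290 × 1.5840 = 2.58034 rad
ρ = (1 − cos θ)/κ = (1 − -0.84659)/1.6290 = 1.13357
z = sin θ / κ = 0.53225/1.6290 = 0.32673
x = ρ cos φ = 1.13357 × cos(125.62°) = -0.66020
y = ρ sin φ = 1.13357 × sin(125.62°) = 0.92148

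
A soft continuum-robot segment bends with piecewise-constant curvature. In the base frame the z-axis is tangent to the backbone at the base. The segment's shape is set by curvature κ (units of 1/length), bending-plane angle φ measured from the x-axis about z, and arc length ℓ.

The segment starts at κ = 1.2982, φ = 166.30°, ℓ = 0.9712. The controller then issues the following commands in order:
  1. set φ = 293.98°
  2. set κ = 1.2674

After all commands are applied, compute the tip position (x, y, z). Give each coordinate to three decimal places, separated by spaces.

0.214 -0.481 0.744

initial: κ=1.2982, φ=166.30°, ℓ=0.9712
cmd 1: set φ=293.98° → (κ,φ,ℓ)=(1.2982,293.98°,0.9712) → tip=(0.2176,-0.4891,0.7336)
cmd 2: set κ=1.2674 → (κ,φ,ℓ)=(1.2674,293.98°,0.9712) → tip=(0.2138,-0.4806,0.7439)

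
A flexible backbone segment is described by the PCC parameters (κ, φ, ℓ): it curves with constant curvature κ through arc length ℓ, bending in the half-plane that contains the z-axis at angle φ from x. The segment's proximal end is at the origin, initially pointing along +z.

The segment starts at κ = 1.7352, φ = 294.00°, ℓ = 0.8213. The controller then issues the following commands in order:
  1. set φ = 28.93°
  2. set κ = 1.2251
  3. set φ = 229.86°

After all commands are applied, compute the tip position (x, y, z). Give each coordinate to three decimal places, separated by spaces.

initial: κ=1.7352, φ=294.00°, ℓ=0.8213
cmd 1: set φ=28.93° → (κ,φ,ℓ)=(1.7352,28.93°,0.8213) → tip=(0.4312,0.2383,0.5702)
cmd 2: set κ=1.2251 → (κ,φ,ℓ)=(1.2251,28.93°,0.8213) → tip=(0.3321,0.1836,0.6896)
cmd 3: set φ=229.86° → (κ,φ,ℓ)=(1.2251,229.86°,0.8213) → tip=(-0.2446,-0.2901,0.6896)

-0.245 -0.290 0.690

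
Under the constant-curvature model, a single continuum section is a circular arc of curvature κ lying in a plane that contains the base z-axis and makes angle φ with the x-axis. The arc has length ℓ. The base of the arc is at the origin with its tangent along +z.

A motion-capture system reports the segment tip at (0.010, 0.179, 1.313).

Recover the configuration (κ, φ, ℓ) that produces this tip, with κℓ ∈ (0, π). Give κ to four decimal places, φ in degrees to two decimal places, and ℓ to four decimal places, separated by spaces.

0.2042 86.80 1.3293

ρ = √(x²+y²) = √(0.010² + 0.179²) = 0.17928
φ = atan2(y, x) mod 360° = atan2(0.179, 0.010) = 86.8024°
|p|² = ρ² + z² = 0.17928² + 1.313² = 1.75611
κ = 2ρ / |p|² = 2×0.17928 / 1.75611 = 0.20418
θ = 2·atan2(ρ, z) = 2·atan2(0.17928, 1.313) = 0.27140 rad
ℓ = θ/κ = 0.27140/0.20418 = 1.32926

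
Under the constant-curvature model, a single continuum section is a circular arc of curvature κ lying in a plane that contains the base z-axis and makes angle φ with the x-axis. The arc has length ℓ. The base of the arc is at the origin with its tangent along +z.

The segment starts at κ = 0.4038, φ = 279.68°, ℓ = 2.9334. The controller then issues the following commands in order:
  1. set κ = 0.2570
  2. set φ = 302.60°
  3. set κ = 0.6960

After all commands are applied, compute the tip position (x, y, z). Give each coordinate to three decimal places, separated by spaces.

1.125 -1.760 1.280

initial: κ=0.4038, φ=279.68°, ℓ=2.9334
cmd 1: set κ=0.2570 → (κ,φ,ℓ)=(0.2570,279.68°,2.9334) → tip=(0.1773,-1.0393,2.6633)
cmd 2: set φ=302.60° → (κ,φ,ℓ)=(0.2570,302.60°,2.9334) → tip=(0.5680,-0.8882,2.6633)
cmd 3: set κ=0.6960 → (κ,φ,ℓ)=(0.6960,302.60°,2.9334) → tip=(1.1253,-1.7595,1.2804)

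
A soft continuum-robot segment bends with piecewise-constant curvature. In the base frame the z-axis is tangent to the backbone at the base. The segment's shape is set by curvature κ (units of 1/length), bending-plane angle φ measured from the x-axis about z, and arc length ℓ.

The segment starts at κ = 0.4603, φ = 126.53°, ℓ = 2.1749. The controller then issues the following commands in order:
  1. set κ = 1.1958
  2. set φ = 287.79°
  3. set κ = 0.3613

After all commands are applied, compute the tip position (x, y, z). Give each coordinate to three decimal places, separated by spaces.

0.248 -0.773 1.958

initial: κ=0.4603, φ=126.53°, ℓ=2.1749
cmd 1: set κ=1.1958 → (κ,φ,ℓ)=(1.1958,126.53°,2.1749) → tip=(-0.9245,1.2480,0.4306)
cmd 2: set φ=287.79° → (κ,φ,ℓ)=(1.1958,287.79°,2.1749) → tip=(0.4745,-1.4789,0.4306)
cmd 3: set κ=0.3613 → (κ,φ,ℓ)=(0.3613,287.79°,2.1749) → tip=(0.2479,-0.7726,1.9579)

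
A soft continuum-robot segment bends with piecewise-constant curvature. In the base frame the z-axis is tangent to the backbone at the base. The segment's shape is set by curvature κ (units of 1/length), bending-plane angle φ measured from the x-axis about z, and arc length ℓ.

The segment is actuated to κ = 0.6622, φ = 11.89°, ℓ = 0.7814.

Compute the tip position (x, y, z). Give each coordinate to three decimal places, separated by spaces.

θ = κ·ℓ = 0.6622 × 0.7814 = 0.51744 rad
ρ = (1 − cos θ)/κ = (1 − 0.86909)/0.6622 = 0.19769
z = sin θ / κ = 0.49466/0.6622 = 0.74699
x = ρ cos φ = 0.19769 × cos(11.89°) = 0.19345
y = ρ sin φ = 0.19769 × sin(11.89°) = 0.04073

0.193 0.041 0.747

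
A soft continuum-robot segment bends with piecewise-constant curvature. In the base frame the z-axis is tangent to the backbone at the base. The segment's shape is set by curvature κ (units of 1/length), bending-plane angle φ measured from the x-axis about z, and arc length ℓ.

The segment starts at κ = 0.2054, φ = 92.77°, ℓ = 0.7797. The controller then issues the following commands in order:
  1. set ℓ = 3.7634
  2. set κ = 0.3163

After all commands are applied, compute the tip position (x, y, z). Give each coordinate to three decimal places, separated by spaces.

initial: κ=0.2054, φ=92.77°, ℓ=0.7797
cmd 1: set ℓ=3.7634 → (κ,φ,ℓ)=(0.2054,92.77°,3.7634) → tip=(-0.0669,1.3819,3.3996)
cmd 2: set κ=0.3163 → (κ,φ,ℓ)=(0.3163,92.77°,3.7634) → tip=(-0.0961,1.9853,2.9355)

-0.096 1.985 2.936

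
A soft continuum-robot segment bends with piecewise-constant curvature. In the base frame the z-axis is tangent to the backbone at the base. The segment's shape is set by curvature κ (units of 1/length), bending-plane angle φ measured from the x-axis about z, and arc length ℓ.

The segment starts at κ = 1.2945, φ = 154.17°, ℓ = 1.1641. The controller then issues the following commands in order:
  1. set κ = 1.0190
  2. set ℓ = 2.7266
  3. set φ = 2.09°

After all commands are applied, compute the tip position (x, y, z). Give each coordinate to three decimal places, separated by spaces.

initial: κ=1.2945, φ=154.17°, ℓ=1.1641
cmd 1: set κ=1.0190 → (κ,φ,ℓ)=(1.0190,154.17°,1.1641) → tip=(-0.5519,0.2672,0.9097)
cmd 2: set ℓ=2.7266 → (κ,φ,ℓ)=(1.0190,154.17°,2.7266) → tip=(-1.7090,0.8273,0.3486)
cmd 3: set φ=2.09° → (κ,φ,ℓ)=(1.0190,2.09°,2.7266) → tip=(1.8974,0.0692,0.3486)

1.897 0.069 0.349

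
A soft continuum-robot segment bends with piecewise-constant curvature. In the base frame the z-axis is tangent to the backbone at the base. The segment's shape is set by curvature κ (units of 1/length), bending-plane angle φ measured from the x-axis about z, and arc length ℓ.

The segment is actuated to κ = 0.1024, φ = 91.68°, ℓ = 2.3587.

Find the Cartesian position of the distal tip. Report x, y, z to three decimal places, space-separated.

θ = κ·ℓ = 0.1024 × 2.3587 = 0.24153 rad
ρ = (1 − cos θ)/κ = (1 − 0.97097)/0.1024 = 0.28347
z = sin θ / κ = 0.23919/0.1024 = 2.33583
x = ρ cos φ = 0.28347 × cos(91.68°) = -0.00831
y = ρ sin φ = 0.28347 × sin(91.68°) = 0.28335

-0.008 0.283 2.336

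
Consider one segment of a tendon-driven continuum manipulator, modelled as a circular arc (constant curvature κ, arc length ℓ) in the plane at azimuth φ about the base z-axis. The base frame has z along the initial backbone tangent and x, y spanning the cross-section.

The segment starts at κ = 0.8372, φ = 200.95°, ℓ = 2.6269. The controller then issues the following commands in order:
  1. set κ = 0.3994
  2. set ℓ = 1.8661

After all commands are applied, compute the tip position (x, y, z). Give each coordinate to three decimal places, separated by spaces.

initial: κ=0.8372, φ=200.95°, ℓ=2.6269
cmd 1: set κ=0.3994 → (κ,φ,ℓ)=(0.3994,200.95°,2.6269) → tip=(-1.1731,-0.4492,2.1708)
cmd 2: set ℓ=1.8661 → (κ,φ,ℓ)=(0.3994,200.95°,1.8661) → tip=(-0.6199,-0.2374,1.6981)

-0.620 -0.237 1.698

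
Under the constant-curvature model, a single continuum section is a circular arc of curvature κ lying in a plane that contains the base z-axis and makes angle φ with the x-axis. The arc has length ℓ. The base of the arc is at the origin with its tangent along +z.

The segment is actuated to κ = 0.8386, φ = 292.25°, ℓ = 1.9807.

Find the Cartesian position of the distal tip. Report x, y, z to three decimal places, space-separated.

0.492 -1.203 1.188

θ = κ·ℓ = 0.8386 × 1.9807 = 1.66102 rad
ρ = (1 − cos θ)/κ = (1 − -0.09010)/0.8386 = 1.29990
z = sin θ / κ = 0.99593/0.8386 = 1.18761
x = ρ cos φ = 1.29990 × cos(292.25°) = 0.49221
y = ρ sin φ = 1.29990 × sin(292.25°) = -1.20311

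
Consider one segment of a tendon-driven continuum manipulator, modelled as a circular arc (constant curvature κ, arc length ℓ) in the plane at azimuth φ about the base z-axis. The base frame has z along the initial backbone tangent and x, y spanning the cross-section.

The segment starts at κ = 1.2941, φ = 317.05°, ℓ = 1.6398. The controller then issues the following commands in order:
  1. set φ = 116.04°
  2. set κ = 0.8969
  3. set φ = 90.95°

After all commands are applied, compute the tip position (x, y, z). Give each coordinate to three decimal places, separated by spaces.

initial: κ=1.2941, φ=317.05°, ℓ=1.6398
cmd 1: set φ=116.04° → (κ,φ,ℓ)=(1.2941,116.04°,1.6398) → tip=(-0.5169,1.0579,0.6583)
cmd 2: set κ=0.8969 → (κ,φ,ℓ)=(0.8969,116.04°,1.6398) → tip=(-0.4406,0.9017,1.1094)
cmd 3: set φ=90.95° → (κ,φ,ℓ)=(0.8969,90.95°,1.6398) → tip=(-0.0166,1.0034,1.1094)

-0.017 1.003 1.109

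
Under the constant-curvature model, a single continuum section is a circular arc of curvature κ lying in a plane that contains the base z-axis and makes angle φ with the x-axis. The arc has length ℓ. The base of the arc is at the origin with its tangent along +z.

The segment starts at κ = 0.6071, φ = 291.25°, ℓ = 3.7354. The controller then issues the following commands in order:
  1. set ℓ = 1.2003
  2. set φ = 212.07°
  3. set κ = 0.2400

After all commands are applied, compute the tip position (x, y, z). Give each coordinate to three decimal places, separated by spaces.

-0.145 -0.091 1.184

initial: κ=0.6071, φ=291.25°, ℓ=3.7354
cmd 1: set ℓ=1.2003 → (κ,φ,ℓ)=(0.6071,291.25°,1.2003) → tip=(0.1516,-0.3899,1.0969)
cmd 2: set φ=212.07° → (κ,φ,ℓ)=(0.6071,212.07°,1.2003) → tip=(-0.3545,-0.2221,1.0969)
cmd 3: set κ=0.2400 → (κ,φ,ℓ)=(0.2400,212.07°,1.2003) → tip=(-0.1455,-0.0912,1.1838)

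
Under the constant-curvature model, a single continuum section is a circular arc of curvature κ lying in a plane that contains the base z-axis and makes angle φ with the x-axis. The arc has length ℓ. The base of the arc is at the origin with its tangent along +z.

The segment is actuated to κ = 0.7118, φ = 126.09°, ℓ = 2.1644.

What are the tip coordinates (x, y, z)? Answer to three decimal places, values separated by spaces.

θ = κ·ℓ = 0.7118 × 2.1644 = 1.54062 rad
ρ = (1 − cos θ)/κ = (1 − 0.03017)/0.7118 = 1.36250
z = sin θ / κ = 0.99954/0.7118 = 1.40425
x = ρ cos φ = 1.36250 × cos(126.09°) = -0.80259
y = ρ sin φ = 1.36250 × sin(126.09°) = 1.10103

-0.803 1.101 1.404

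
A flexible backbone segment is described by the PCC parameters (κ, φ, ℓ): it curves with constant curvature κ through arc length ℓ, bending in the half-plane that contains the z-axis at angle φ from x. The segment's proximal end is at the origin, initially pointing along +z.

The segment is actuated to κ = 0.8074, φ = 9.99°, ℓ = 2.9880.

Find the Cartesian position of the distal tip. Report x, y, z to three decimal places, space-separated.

2.129 0.375 0.825

θ = κ·ℓ = 0.8074 × 2.9880 = 2.41251 rad
ρ = (1 − cos θ)/κ = (1 − -0.74579)/0.8074 = 2.16223
z = sin θ / κ = 0.66618/0.8074 = 0.82510
x = ρ cos φ = 2.16223 × cos(9.99°) = 2.12945
y = ρ sin φ = 2.16223 × sin(9.99°) = 0.37510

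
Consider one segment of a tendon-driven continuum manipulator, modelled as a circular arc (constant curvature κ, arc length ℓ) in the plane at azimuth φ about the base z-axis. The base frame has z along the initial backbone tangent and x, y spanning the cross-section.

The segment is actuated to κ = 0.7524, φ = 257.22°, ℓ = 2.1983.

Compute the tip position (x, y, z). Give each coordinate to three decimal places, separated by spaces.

-0.318 -1.404 1.324

θ = κ·ℓ = 0.7524 × 2.1983 = 1.65400 rad
ρ = (1 − cos θ)/κ = (1 − -0.08311)/0.7524 = 1.43954
z = sin θ / κ = 0.99654/0.7524 = 1.32448
x = ρ cos φ = 1.43954 × cos(257.22°) = -0.31844
y = ρ sin φ = 1.43954 × sin(257.22°) = -1.40388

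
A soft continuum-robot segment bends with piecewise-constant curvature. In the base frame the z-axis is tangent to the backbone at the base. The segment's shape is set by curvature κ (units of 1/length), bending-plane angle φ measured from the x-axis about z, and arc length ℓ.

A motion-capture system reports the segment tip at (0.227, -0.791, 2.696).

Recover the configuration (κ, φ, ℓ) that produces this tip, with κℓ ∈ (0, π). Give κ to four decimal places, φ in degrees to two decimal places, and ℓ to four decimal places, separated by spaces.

0.2071 286.01 2.8605

ρ = √(x²+y²) = √(0.227² + -0.791²) = 0.82293
φ = atan2(y, x) mod 360° = atan2(-0.791, 0.227) = 286.0123°
|p|² = ρ² + z² = 0.82293² + 2.696² = 7.94563
κ = 2ρ / |p|² = 2×0.82293 / 7.94563 = 0.20714
θ = 2·atan2(ρ, z) = 2·atan2(0.82293, 2.696) = 0.59251 rad
ℓ = θ/κ = 0.59251/0.20714 = 2.86046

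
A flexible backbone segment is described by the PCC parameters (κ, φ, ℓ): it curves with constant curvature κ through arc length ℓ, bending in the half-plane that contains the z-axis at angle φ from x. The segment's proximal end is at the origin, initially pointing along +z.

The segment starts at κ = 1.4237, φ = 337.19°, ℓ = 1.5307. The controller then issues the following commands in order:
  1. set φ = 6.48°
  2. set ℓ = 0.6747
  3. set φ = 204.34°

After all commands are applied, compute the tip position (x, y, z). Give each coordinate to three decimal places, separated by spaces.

initial: κ=1.4237, φ=337.19°, ℓ=1.5307
cmd 1: set φ=6.48° → (κ,φ,ℓ)=(1.4237,6.48°,1.5307) → tip=(1.0968,0.1246,0.5763)
cmd 2: set ℓ=0.6747 → (κ,φ,ℓ)=(1.4237,6.48°,0.6747) → tip=(0.2980,0.0338,0.5756)
cmd 3: set φ=204.34° → (κ,φ,ℓ)=(1.4237,204.34°,0.6747) → tip=(-0.2732,-0.1236,0.5756)

-0.273 -0.124 0.576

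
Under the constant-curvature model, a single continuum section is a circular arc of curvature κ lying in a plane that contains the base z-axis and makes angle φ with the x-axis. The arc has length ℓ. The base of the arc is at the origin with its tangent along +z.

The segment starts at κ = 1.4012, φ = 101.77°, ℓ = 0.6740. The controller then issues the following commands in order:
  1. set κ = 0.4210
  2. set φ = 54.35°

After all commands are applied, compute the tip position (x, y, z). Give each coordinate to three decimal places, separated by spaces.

initial: κ=1.4012, φ=101.77°, ℓ=0.6740
cmd 1: set κ=0.4210 → (κ,φ,ℓ)=(0.4210,101.77°,0.6740) → tip=(-0.0194,0.0930,0.6650)
cmd 2: set φ=54.35° → (κ,φ,ℓ)=(0.4210,54.35°,0.6740) → tip=(0.0554,0.0772,0.6650)

0.055 0.077 0.665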